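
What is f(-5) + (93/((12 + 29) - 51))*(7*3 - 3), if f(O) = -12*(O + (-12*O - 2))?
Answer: -4017/5 ≈ -803.40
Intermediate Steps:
f(O) = 24 + 132*O (f(O) = -12*(O + (-2 - 12*O)) = -12*(-2 - 11*O) = 24 + 132*O)
f(-5) + (93/((12 + 29) - 51))*(7*3 - 3) = (24 + 132*(-5)) + (93/((12 + 29) - 51))*(7*3 - 3) = (24 - 660) + (93/(41 - 51))*(21 - 3) = -636 + (93/(-10))*18 = -636 + (93*(-⅒))*18 = -636 - 93/10*18 = -636 - 837/5 = -4017/5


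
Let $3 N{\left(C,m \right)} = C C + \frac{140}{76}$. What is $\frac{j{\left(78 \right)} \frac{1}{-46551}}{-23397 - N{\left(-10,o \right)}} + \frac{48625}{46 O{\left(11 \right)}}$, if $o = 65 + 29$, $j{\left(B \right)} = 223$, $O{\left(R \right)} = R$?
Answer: $\frac{21906563151857}{227963412468} \approx 96.097$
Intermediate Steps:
$o = 94$
$N{\left(C,m \right)} = \frac{35}{57} + \frac{C^{2}}{3}$ ($N{\left(C,m \right)} = \frac{C C + \frac{140}{76}}{3} = \frac{C^{2} + 140 \cdot \frac{1}{76}}{3} = \frac{C^{2} + \frac{35}{19}}{3} = \frac{\frac{35}{19} + C^{2}}{3} = \frac{35}{57} + \frac{C^{2}}{3}$)
$\frac{j{\left(78 \right)} \frac{1}{-46551}}{-23397 - N{\left(-10,o \right)}} + \frac{48625}{46 O{\left(11 \right)}} = \frac{223 \frac{1}{-46551}}{-23397 - \left(\frac{35}{57} + \frac{\left(-10\right)^{2}}{3}\right)} + \frac{48625}{46 \cdot 11} = \frac{223 \left(- \frac{1}{46551}\right)}{-23397 - \left(\frac{35}{57} + \frac{1}{3} \cdot 100\right)} + \frac{48625}{506} = - \frac{223}{46551 \left(-23397 - \left(\frac{35}{57} + \frac{100}{3}\right)\right)} + 48625 \cdot \frac{1}{506} = - \frac{223}{46551 \left(-23397 - \frac{645}{19}\right)} + \frac{48625}{506} = - \frac{223}{46551 \left(- \frac{445188}{19}\right)} + \frac{48625}{506} = \left(- \frac{223}{46551}\right) \left(- \frac{19}{445188}\right) + \frac{48625}{506} = \frac{4237}{20723946588} + \frac{48625}{506} = \frac{21906563151857}{227963412468}$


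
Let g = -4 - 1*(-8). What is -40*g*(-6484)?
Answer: 1037440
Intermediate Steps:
g = 4 (g = -4 + 8 = 4)
-40*g*(-6484) = -40*4*(-6484) = -160*(-6484) = 1037440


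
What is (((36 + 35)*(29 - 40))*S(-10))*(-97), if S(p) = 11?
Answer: 833327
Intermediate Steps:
(((36 + 35)*(29 - 40))*S(-10))*(-97) = (((36 + 35)*(29 - 40))*11)*(-97) = ((71*(-11))*11)*(-97) = -781*11*(-97) = -8591*(-97) = 833327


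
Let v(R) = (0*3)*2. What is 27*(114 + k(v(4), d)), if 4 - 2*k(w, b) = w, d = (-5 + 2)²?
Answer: 3132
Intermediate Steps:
v(R) = 0 (v(R) = 0*2 = 0)
d = 9 (d = (-3)² = 9)
k(w, b) = 2 - w/2
27*(114 + k(v(4), d)) = 27*(114 + (2 - ½*0)) = 27*(114 + (2 + 0)) = 27*(114 + 2) = 27*116 = 3132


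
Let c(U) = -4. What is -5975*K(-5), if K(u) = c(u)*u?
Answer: -119500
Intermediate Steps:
K(u) = -4*u
-5975*K(-5) = -(-23900)*(-5) = -5975*20 = -119500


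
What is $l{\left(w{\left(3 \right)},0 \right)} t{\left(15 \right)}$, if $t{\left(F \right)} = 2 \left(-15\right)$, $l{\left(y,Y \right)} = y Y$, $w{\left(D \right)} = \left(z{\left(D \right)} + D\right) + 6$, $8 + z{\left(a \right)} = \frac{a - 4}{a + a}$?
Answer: $0$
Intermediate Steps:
$z{\left(a \right)} = -8 + \frac{-4 + a}{2 a}$ ($z{\left(a \right)} = -8 + \frac{a - 4}{a + a} = -8 + \frac{-4 + a}{2 a}$)
$w{\left(D \right)} = - \frac{3}{2} + D - \frac{2}{D}$ ($w{\left(D \right)} = \left(\left(- \frac{15}{2} - \frac{2}{D}\right) + D\right) + 6 = \left(- \frac{15}{2} + D - \frac{2}{D}\right) + 6 = - \frac{3}{2} + D - \frac{2}{D}$)
$l{\left(y,Y \right)} = Y y$
$t{\left(F \right)} = -30$
$l{\left(w{\left(3 \right)},0 \right)} t{\left(15 \right)} = 0 \left(- \frac{3}{2} + 3 - \frac{2}{3}\right) \left(-30\right) = 0 \cdot \frac{5}{6} \left(-30\right) = 0 \left(-30\right) = 0$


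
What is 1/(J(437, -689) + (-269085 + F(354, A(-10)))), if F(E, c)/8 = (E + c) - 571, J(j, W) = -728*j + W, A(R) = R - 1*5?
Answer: -1/589766 ≈ -1.6956e-6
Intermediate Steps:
A(R) = -5 + R (A(R) = R - 5 = -5 + R)
J(j, W) = W - 728*j
F(E, c) = -4568 + 8*E + 8*c (F(E, c) = 8*((E + c) - 571) = 8*(-571 + E + c) = -4568 + 8*E + 8*c)
1/(J(437, -689) + (-269085 + F(354, A(-10)))) = 1/((-689 - 728*437) + (-269085 + (-4568 + 8*354 + 8*(-5 - 10)))) = 1/((-689 - 318136) + (-269085 + (-4568 + 2832 + 8*(-15)))) = 1/(-318825 + (-269085 + (-4568 + 2832 - 120))) = 1/(-318825 + (-269085 - 1856)) = 1/(-318825 - 270941) = 1/(-589766) = -1/589766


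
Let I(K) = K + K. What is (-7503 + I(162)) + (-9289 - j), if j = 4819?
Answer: -21287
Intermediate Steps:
I(K) = 2*K
(-7503 + I(162)) + (-9289 - j) = (-7503 + 2*162) + (-9289 - 1*4819) = (-7503 + 324) + (-9289 - 4819) = -7179 - 14108 = -21287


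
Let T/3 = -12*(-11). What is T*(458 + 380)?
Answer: 331848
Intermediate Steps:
T = 396 (T = 3*(-12*(-11)) = 3*132 = 396)
T*(458 + 380) = 396*(458 + 380) = 396*838 = 331848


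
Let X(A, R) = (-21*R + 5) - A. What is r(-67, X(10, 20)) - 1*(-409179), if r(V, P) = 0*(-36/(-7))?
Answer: 409179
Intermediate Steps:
X(A, R) = 5 - A - 21*R (X(A, R) = (5 - 21*R) - A = 5 - A - 21*R)
r(V, P) = 0 (r(V, P) = 0*(-36*(-1/7)) = 0*(36/7) = 0)
r(-67, X(10, 20)) - 1*(-409179) = 0 - 1*(-409179) = 0 + 409179 = 409179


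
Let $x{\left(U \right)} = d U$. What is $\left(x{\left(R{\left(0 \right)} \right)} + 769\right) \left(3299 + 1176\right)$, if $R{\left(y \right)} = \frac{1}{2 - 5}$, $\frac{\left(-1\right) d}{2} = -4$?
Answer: $\frac{10288025}{3} \approx 3.4293 \cdot 10^{6}$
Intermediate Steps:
$d = 8$ ($d = \left(-2\right) \left(-4\right) = 8$)
$R{\left(y \right)} = - \frac{1}{3}$ ($R{\left(y \right)} = \frac{1}{-3} = - \frac{1}{3}$)
$x{\left(U \right)} = 8 U$
$\left(x{\left(R{\left(0 \right)} \right)} + 769\right) \left(3299 + 1176\right) = \left(8 \left(- \frac{1}{3}\right) + 769\right) \left(3299 + 1176\right) = \left(- \frac{8}{3} + 769\right) 4475 = \frac{2299}{3} \cdot 4475 = \frac{10288025}{3}$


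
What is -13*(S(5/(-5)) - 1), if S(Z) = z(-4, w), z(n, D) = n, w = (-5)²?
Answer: 65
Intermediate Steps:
w = 25
S(Z) = -4
-13*(S(5/(-5)) - 1) = -13*(-4 - 1) = -13*(-5) = 65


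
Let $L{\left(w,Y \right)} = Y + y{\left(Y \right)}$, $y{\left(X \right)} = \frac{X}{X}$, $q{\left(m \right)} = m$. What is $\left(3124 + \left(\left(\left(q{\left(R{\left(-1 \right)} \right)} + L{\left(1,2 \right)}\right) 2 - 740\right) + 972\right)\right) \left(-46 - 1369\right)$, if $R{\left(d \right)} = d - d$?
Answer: $-4757230$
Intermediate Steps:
$R{\left(d \right)} = 0$
$y{\left(X \right)} = 1$
$L{\left(w,Y \right)} = 1 + Y$ ($L{\left(w,Y \right)} = Y + 1 = 1 + Y$)
$\left(3124 + \left(\left(\left(q{\left(R{\left(-1 \right)} \right)} + L{\left(1,2 \right)}\right) 2 - 740\right) + 972\right)\right) \left(-46 - 1369\right) = \left(3124 + \left(\left(\left(0 + \left(1 + 2\right)\right) 2 - 740\right) + 972\right)\right) \left(-46 - 1369\right) = \left(3124 + \left(\left(\left(0 + 3\right) 2 - 740\right) + 972\right)\right) \left(-1415\right) = \left(3124 + \left(\left(3 \cdot 2 - 740\right) + 972\right)\right) \left(-1415\right) = \left(3124 + \left(\left(6 - 740\right) + 972\right)\right) \left(-1415\right) = \left(3124 + \left(-734 + 972\right)\right) \left(-1415\right) = \left(3124 + 238\right) \left(-1415\right) = 3362 \left(-1415\right) = -4757230$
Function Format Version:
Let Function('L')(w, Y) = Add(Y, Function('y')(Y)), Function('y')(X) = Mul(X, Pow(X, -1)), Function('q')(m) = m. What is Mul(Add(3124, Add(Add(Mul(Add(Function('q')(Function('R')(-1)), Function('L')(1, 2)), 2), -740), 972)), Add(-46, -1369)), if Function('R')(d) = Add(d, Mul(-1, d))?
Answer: -4757230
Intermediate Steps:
Function('R')(d) = 0
Function('y')(X) = 1
Function('L')(w, Y) = Add(1, Y) (Function('L')(w, Y) = Add(Y, 1) = Add(1, Y))
Mul(Add(3124, Add(Add(Mul(Add(Function('q')(Function('R')(-1)), Function('L')(1, 2)), 2), -740), 972)), Add(-46, -1369)) = Mul(Add(3124, Add(Add(Mul(Add(0, Add(1, 2)), 2), -740), 972)), Add(-46, -1369)) = Mul(Add(3124, Add(Add(Mul(Add(0, 3), 2), -740), 972)), -1415) = Mul(Add(3124, Add(Add(Mul(3, 2), -740), 972)), -1415) = Mul(Add(3124, Add(Add(6, -740), 972)), -1415) = Mul(Add(3124, Add(-734, 972)), -1415) = Mul(Add(3124, 238), -1415) = Mul(3362, -1415) = -4757230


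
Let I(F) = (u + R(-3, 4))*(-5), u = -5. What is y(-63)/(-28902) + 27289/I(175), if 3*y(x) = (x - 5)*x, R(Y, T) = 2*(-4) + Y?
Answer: 131432073/385360 ≈ 341.06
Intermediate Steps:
R(Y, T) = -8 + Y
y(x) = x*(-5 + x)/3 (y(x) = ((x - 5)*x)/3 = ((-5 + x)*x)/3 = (x*(-5 + x))/3 = x*(-5 + x)/3)
I(F) = 80 (I(F) = (-5 + (-8 - 3))*(-5) = (-5 - 11)*(-5) = -16*(-5) = 80)
y(-63)/(-28902) + 27289/I(175) = ((⅓)*(-63)*(-5 - 63))/(-28902) + 27289/80 = ((⅓)*(-63)*(-68))*(-1/28902) + 27289*(1/80) = 1428*(-1/28902) + 27289/80 = -238/4817 + 27289/80 = 131432073/385360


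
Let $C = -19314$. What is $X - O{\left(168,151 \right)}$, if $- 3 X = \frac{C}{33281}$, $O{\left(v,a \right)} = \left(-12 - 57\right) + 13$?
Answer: $\frac{1870174}{33281} \approx 56.193$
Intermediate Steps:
$O{\left(v,a \right)} = -56$ ($O{\left(v,a \right)} = -69 + 13 = -56$)
$X = \frac{6438}{33281}$ ($X = - \frac{\left(-19314\right) \frac{1}{33281}}{3} = \left(- \frac{1}{3}\right) \left(- \frac{19314}{33281}\right) = \frac{6438}{33281} \approx 0.19344$)
$X - O{\left(168,151 \right)} = \frac{6438}{33281} - -56 = \frac{6438}{33281} + 56 = \frac{1870174}{33281}$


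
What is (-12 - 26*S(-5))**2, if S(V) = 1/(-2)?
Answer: 1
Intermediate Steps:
S(V) = -1/2
(-12 - 26*S(-5))**2 = (-12 - 26*(-1/2))**2 = (-12 + 13)**2 = 1**2 = 1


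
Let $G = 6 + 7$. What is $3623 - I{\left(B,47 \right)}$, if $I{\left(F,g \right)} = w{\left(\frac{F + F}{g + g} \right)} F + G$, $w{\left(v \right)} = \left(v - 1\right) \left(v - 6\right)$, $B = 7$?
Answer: $\frac{7897490}{2209} \approx 3575.1$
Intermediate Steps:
$w{\left(v \right)} = \left(-1 + v\right) \left(-6 + v\right)$
$G = 13$
$I{\left(F,g \right)} = 13 + F \left(6 + \frac{F^{2}}{g^{2}} - \frac{7 F}{g}\right)$ ($I{\left(F,g \right)} = \left(6 + \left(\frac{F + F}{g + g}\right)^{2} - 7 \frac{F + F}{g + g}\right) F + 13 = \left(6 + \left(\frac{2 F}{2 g}\right)^{2} - 7 \frac{2 F}{2 g}\right) F + 13 = \left(6 + \left(2 F \frac{1}{2 g}\right)^{2} - 7 \cdot 2 F \frac{1}{2 g}\right) F + 13 = \left(6 + \left(\frac{F}{g}\right)^{2} - 7 \frac{F}{g}\right) F + 13 = \left(6 + \frac{F^{2}}{g^{2}} - \frac{7 F}{g}\right) F + 13 = F \left(6 + \frac{F^{2}}{g^{2}} - \frac{7 F}{g}\right) + 13 = 13 + F \left(6 + \frac{F^{2}}{g^{2}} - \frac{7 F}{g}\right)$)
$3623 - I{\left(B,47 \right)} = 3623 - \left(13 + 6 \cdot 7 + \frac{7^{3}}{2209} - \frac{7 \cdot 7^{2}}{47}\right) = 3623 - \left(13 + 42 + 343 \cdot \frac{1}{2209} - 343 \cdot \frac{1}{47}\right) = 3623 - \left(13 + 42 + \frac{343}{2209} - \frac{343}{47}\right) = 3623 - \frac{105717}{2209} = \frac{7897490}{2209}$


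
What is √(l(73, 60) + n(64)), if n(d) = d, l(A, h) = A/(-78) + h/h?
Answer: √389766/78 ≈ 8.0040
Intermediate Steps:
l(A, h) = 1 - A/78 (l(A, h) = A*(-1/78) + 1 = -A/78 + 1 = 1 - A/78)
√(l(73, 60) + n(64)) = √((1 - 1/78*73) + 64) = √((1 - 73/78) + 64) = √(5/78 + 64) = √(4997/78) = √389766/78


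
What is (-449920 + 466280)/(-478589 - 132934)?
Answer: -16360/611523 ≈ -0.026753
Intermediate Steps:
(-449920 + 466280)/(-478589 - 132934) = 16360/(-611523) = 16360*(-1/611523) = -16360/611523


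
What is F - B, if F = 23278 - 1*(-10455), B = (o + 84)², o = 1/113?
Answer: 340619628/12769 ≈ 26676.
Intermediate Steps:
o = 1/113 ≈ 0.0088496
B = 90117049/12769 (B = (1/113 + 84)² = (9493/113)² = 90117049/12769 ≈ 7057.5)
F = 33733 (F = 23278 + 10455 = 33733)
F - B = 33733 - 1*90117049/12769 = 33733 - 90117049/12769 = 340619628/12769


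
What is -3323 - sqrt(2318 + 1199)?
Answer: -3323 - sqrt(3517) ≈ -3382.3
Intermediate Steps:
-3323 - sqrt(2318 + 1199) = -3323 - sqrt(3517)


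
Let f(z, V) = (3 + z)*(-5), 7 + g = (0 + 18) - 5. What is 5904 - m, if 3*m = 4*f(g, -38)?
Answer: 5964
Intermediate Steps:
g = 6 (g = -7 + ((0 + 18) - 5) = -7 + (18 - 5) = -7 + 13 = 6)
f(z, V) = -15 - 5*z
m = -60 (m = (4*(-15 - 5*6))/3 = (4*(-15 - 30))/3 = (4*(-45))/3 = (⅓)*(-180) = -60)
5904 - m = 5904 - 1*(-60) = 5904 + 60 = 5964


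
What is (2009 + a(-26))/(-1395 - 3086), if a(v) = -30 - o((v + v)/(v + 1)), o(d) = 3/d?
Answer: -102833/233012 ≈ -0.44132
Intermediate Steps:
a(v) = -30 - 3*(1 + v)/(2*v) (a(v) = -30 - 3/((v + v)/(v + 1)) = -30 - 3/((2*v)/(1 + v)) = -30 - 3/(2*v/(1 + v)) = -30 - 3*(1 + v)/(2*v))
(2009 + a(-26))/(-1395 - 3086) = (2009 + (3/2)*(-1 - 21*(-26))/(-26))/(-1395 - 3086) = (2009 + (3/2)*(-1/26)*(-1 + 546))/(-4481) = (2009 + (3/2)*(-1/26)*545)*(-1/4481) = (2009 - 1635/52)*(-1/4481) = (102833/52)*(-1/4481) = -102833/233012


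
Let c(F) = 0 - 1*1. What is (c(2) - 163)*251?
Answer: -41164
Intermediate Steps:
c(F) = -1 (c(F) = 0 - 1 = -1)
(c(2) - 163)*251 = (-1 - 163)*251 = -164*251 = -41164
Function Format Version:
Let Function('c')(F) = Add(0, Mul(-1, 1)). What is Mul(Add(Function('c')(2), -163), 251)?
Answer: -41164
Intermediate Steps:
Function('c')(F) = -1 (Function('c')(F) = Add(0, -1) = -1)
Mul(Add(Function('c')(2), -163), 251) = Mul(Add(-1, -163), 251) = Mul(-164, 251) = -41164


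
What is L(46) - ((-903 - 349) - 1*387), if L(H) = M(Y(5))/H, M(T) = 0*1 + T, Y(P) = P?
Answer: 75399/46 ≈ 1639.1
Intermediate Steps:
M(T) = T (M(T) = 0 + T = T)
L(H) = 5/H
L(46) - ((-903 - 349) - 1*387) = 5/46 - ((-903 - 349) - 1*387) = 5*(1/46) - (-1252 - 387) = 5/46 - 1*(-1639) = 5/46 + 1639 = 75399/46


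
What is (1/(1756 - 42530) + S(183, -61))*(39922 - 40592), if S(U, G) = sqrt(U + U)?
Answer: 335/20387 - 670*sqrt(366) ≈ -12818.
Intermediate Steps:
S(U, G) = sqrt(2)*sqrt(U) (S(U, G) = sqrt(2*U) = sqrt(2)*sqrt(U))
(1/(1756 - 42530) + S(183, -61))*(39922 - 40592) = (1/(1756 - 42530) + sqrt(2)*sqrt(183))*(39922 - 40592) = (1/(-40774) + sqrt(366))*(-670) = (-1/40774 + sqrt(366))*(-670) = 335/20387 - 670*sqrt(366)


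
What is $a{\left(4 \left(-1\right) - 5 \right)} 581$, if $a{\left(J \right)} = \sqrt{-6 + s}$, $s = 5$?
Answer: $581 i \approx 581.0 i$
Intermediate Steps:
$a{\left(J \right)} = i$ ($a{\left(J \right)} = \sqrt{-6 + 5} = \sqrt{-1} = i$)
$a{\left(4 \left(-1\right) - 5 \right)} 581 = i 581 = 581 i$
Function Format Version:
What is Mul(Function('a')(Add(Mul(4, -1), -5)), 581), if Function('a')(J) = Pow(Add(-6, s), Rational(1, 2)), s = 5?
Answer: Mul(581, I) ≈ Mul(581.00, I)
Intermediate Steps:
Function('a')(J) = I (Function('a')(J) = Pow(Add(-6, 5), Rational(1, 2)) = Pow(-1, Rational(1, 2)) = I)
Mul(Function('a')(Add(Mul(4, -1), -5)), 581) = Mul(I, 581) = Mul(581, I)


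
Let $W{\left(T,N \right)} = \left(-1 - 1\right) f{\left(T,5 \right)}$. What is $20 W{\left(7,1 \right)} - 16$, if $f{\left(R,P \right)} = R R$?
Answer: $-1976$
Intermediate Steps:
$f{\left(R,P \right)} = R^{2}$
$W{\left(T,N \right)} = - 2 T^{2}$ ($W{\left(T,N \right)} = \left(-1 - 1\right) T^{2} = - 2 T^{2}$)
$20 W{\left(7,1 \right)} - 16 = 20 \left(- 2 \cdot 7^{2}\right) - 16 = 20 \left(\left(-2\right) 49\right) - 16 = 20 \left(-98\right) - 16 = -1960 - 16 = -1976$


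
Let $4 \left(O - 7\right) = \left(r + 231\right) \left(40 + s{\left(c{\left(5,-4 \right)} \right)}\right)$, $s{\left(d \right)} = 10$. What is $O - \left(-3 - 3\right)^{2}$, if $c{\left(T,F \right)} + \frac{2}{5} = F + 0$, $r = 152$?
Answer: $\frac{9517}{2} \approx 4758.5$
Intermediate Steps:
$c{\left(T,F \right)} = - \frac{2}{5} + F$ ($c{\left(T,F \right)} = - \frac{2}{5} + \left(F + 0\right) = - \frac{2}{5} + F$)
$O = \frac{9589}{2}$ ($O = 7 + \frac{\left(152 + 231\right) \left(40 + 10\right)}{4} = 7 + \frac{383 \cdot 50}{4} = 7 + \frac{1}{4} \cdot 19150 = 7 + \frac{9575}{2} = \frac{9589}{2} \approx 4794.5$)
$O - \left(-3 - 3\right)^{2} = \frac{9589}{2} - \left(-3 - 3\right)^{2} = \frac{9589}{2} - \left(-6\right)^{2} = \frac{9589}{2} - 36 = \frac{9517}{2}$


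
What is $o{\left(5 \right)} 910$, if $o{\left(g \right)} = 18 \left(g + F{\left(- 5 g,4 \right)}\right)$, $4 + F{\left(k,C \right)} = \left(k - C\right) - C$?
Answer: $-524160$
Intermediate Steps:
$F{\left(k,C \right)} = -4 + k - 2 C$ ($F{\left(k,C \right)} = -4 - \left(- k + 2 C\right) = -4 + k - 2 C$)
$o{\left(g \right)} = -216 - 72 g$ ($o{\left(g \right)} = 18 \left(g - \left(12 + 5 g\right)\right) = 18 \left(-12 - 4 g\right) = -216 - 72 g$)
$o{\left(5 \right)} 910 = \left(-216 - 360\right) 910 = \left(-576\right) 910 = -524160$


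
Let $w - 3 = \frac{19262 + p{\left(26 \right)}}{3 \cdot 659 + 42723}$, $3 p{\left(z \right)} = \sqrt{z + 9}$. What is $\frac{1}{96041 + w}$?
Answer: $\frac{1727148752742600}{165883019066559610561} - \frac{134100 \sqrt{35}}{165883019066559610561} \approx 1.0412 \cdot 10^{-5}$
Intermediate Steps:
$p{\left(z \right)} = \frac{\sqrt{9 + z}}{3}$ ($p{\left(z \right)} = \frac{\sqrt{z + 9}}{3} = \frac{\sqrt{9 + z}}{3}$)
$w = \frac{76681}{22350} + \frac{\sqrt{35}}{134100}$ ($w = 3 + \frac{19262 + \frac{\sqrt{9 + 26}}{3}}{3 \cdot 659 + 42723} = 3 + \frac{19262 + \frac{\sqrt{35}}{3}}{1977 + 42723} = 3 + \frac{19262 + \frac{\sqrt{35}}{3}}{44700} = 3 + \left(19262 + \frac{\sqrt{35}}{3}\right) \frac{1}{44700} = 3 + \left(\frac{9631}{22350} + \frac{\sqrt{35}}{134100}\right) = \frac{76681}{22350} + \frac{\sqrt{35}}{134100} \approx 3.431$)
$\frac{1}{96041 + w} = \frac{1}{96041 + \left(\frac{76681}{22350} + \frac{\sqrt{35}}{134100}\right)} = \frac{1}{\frac{2146593031}{22350} + \frac{\sqrt{35}}{134100}}$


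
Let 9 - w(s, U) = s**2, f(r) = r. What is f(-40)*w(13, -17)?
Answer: 6400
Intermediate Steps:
w(s, U) = 9 - s**2
f(-40)*w(13, -17) = -40*(9 - 1*13**2) = -40*(9 - 1*169) = -40*(9 - 169) = -40*(-160) = 6400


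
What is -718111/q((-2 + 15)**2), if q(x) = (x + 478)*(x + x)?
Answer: -718111/218686 ≈ -3.2838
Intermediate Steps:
q(x) = 2*x*(478 + x) (q(x) = (478 + x)*(2*x) = 2*x*(478 + x))
-718111/q((-2 + 15)**2) = -718111*1/(2*(-2 + 15)**2*(478 + (-2 + 15)**2)) = -718111*1/(338*(478 + 13**2)) = -718111*1/(338*(478 + 169)) = -718111/(2*169*647) = -718111/218686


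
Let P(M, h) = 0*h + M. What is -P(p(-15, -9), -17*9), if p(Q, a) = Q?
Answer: 15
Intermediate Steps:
P(M, h) = M (P(M, h) = 0 + M = M)
-P(p(-15, -9), -17*9) = -1*(-15) = 15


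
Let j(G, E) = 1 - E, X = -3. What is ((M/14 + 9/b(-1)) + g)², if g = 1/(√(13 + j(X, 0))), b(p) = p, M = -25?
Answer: (151 - √14)²/196 ≈ 110.64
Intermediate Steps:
g = √14/14 (g = 1/(√(13 + (1 - 1*0))) = 1/(√(13 + (1 + 0))) = 1/(√(13 + 1)) = 1/(√14) = √14/14 ≈ 0.26726)
((M/14 + 9/b(-1)) + g)² = ((-25/14 + 9/(-1)) + √14/14)² = ((-25*1/14 + 9*(-1)) + √14/14)² = ((-25/14 - 9) + √14/14)² = (-151/14 + √14/14)²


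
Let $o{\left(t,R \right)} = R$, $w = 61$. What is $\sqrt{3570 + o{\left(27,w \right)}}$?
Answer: $\sqrt{3631} \approx 60.258$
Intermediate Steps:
$\sqrt{3570 + o{\left(27,w \right)}} = \sqrt{3570 + 61} = \sqrt{3631}$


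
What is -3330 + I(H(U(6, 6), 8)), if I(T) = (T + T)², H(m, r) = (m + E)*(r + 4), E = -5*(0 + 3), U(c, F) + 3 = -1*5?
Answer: 301374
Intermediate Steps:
U(c, F) = -8 (U(c, F) = -3 - 1*5 = -3 - 5 = -8)
E = -15 (E = -5*3 = -15)
H(m, r) = (-15 + m)*(4 + r) (H(m, r) = (m - 15)*(r + 4) = (-15 + m)*(4 + r))
I(T) = 4*T² (I(T) = (2*T)² = 4*T²)
-3330 + I(H(U(6, 6), 8)) = -3330 + 4*(-60 - 15*8 + 4*(-8) - 8*8)² = -3330 + 4*(-60 - 120 - 32 - 64)² = -3330 + 4*(-276)² = -3330 + 4*76176 = -3330 + 304704 = 301374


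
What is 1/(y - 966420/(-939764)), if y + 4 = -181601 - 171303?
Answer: -33563/11844616689 ≈ -2.8336e-6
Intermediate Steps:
y = -352908 (y = -4 + (-181601 - 171303) = -4 - 352904 = -352908)
1/(y - 966420/(-939764)) = 1/(-352908 - 966420/(-939764)) = 1/(-352908 - 966420*(-1/939764)) = 1/(-352908 + 34515/33563) = 1/(-11844616689/33563) = -33563/11844616689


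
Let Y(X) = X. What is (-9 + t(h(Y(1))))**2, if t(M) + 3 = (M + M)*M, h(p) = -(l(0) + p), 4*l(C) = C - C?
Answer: 100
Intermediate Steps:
l(C) = 0 (l(C) = (C - C)/4 = (1/4)*0 = 0)
h(p) = -p (h(p) = -(0 + p) = -p)
t(M) = -3 + 2*M**2 (t(M) = -3 + (M + M)*M = -3 + (2*M)*M = -3 + 2*M**2)
(-9 + t(h(Y(1))))**2 = (-9 + (-3 + 2*(-1*1)**2))**2 = (-9 + (-3 + 2*(-1)**2))**2 = (-9 + (-3 + 2*1))**2 = (-9 + (-3 + 2))**2 = (-9 - 1)**2 = (-10)**2 = 100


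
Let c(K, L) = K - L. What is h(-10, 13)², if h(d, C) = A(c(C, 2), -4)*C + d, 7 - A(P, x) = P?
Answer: 3844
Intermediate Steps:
A(P, x) = 7 - P
h(d, C) = d + C*(9 - C) (h(d, C) = (7 - (C - 1*2))*C + d = (7 - (C - 2))*C + d = (7 - (-2 + C))*C + d = (7 + (2 - C))*C + d = (9 - C)*C + d = C*(9 - C) + d = d + C*(9 - C))
h(-10, 13)² = (-10 - 1*13*(-9 + 13))² = (-10 - 1*13*4)² = (-10 - 52)² = (-62)² = 3844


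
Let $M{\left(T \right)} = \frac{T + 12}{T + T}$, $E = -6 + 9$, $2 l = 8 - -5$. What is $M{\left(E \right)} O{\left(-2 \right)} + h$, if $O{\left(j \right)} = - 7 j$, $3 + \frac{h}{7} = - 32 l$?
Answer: $-1442$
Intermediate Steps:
$l = \frac{13}{2}$ ($l = \frac{8 - -5}{2} = \frac{8 + 5}{2} = \frac{1}{2} \cdot 13 = \frac{13}{2} \approx 6.5$)
$h = -1477$ ($h = -21 + 7 \left(\left(-32\right) \frac{13}{2}\right) = -21 + 7 \left(-208\right) = -21 - 1456 = -1477$)
$E = 3$
$M{\left(T \right)} = \frac{12 + T}{2 T}$
$M{\left(E \right)} O{\left(-2 \right)} + h = \frac{12 + 3}{2 \cdot 3} \left(\left(-7\right) \left(-2\right)\right) - 1477 = \frac{1}{2} \cdot \frac{1}{3} \cdot 15 \cdot 14 - 1477 = \frac{5}{2} \cdot 14 - 1477 = 35 - 1477 = -1442$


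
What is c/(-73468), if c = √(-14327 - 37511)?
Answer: -I*√51838/73468 ≈ -0.003099*I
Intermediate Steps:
c = I*√51838 (c = √(-51838) = I*√51838 ≈ 227.68*I)
c/(-73468) = (I*√51838)/(-73468) = (I*√51838)*(-1/73468) = -I*√51838/73468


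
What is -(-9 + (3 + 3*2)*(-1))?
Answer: 18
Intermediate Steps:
-(-9 + (3 + 3*2)*(-1)) = -(-9 + (3 + 6)*(-1)) = -(-9 + 9*(-1)) = -(-9 - 9) = -1*(-18) = 18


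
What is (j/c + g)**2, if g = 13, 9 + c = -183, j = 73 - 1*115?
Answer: 178929/1024 ≈ 174.74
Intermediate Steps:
j = -42 (j = 73 - 115 = -42)
c = -192 (c = -9 - 183 = -192)
(j/c + g)**2 = (-42/(-192) + 13)**2 = (-42*(-1/192) + 13)**2 = (7/32 + 13)**2 = (423/32)**2 = 178929/1024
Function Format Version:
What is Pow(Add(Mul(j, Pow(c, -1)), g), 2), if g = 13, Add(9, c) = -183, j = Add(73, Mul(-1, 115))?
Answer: Rational(178929, 1024) ≈ 174.74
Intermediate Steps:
j = -42 (j = Add(73, -115) = -42)
c = -192 (c = Add(-9, -183) = -192)
Pow(Add(Mul(j, Pow(c, -1)), g), 2) = Pow(Add(Mul(-42, Pow(-192, -1)), 13), 2) = Pow(Add(Mul(-42, Rational(-1, 192)), 13), 2) = Pow(Add(Rational(7, 32), 13), 2) = Pow(Rational(423, 32), 2) = Rational(178929, 1024)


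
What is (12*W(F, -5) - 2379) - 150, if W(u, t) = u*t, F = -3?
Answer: -2349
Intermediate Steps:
W(u, t) = t*u
(12*W(F, -5) - 2379) - 150 = (12*(-5*(-3)) - 2379) - 150 = (12*15 - 2379) - 150 = (180 - 2379) - 150 = -2199 - 150 = -2349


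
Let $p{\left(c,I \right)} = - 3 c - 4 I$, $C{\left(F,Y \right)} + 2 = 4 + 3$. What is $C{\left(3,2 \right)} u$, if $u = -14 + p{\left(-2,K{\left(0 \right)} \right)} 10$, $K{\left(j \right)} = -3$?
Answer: $830$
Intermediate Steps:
$C{\left(F,Y \right)} = 5$ ($C{\left(F,Y \right)} = -2 + \left(4 + 3\right) = -2 + 7 = 5$)
$p{\left(c,I \right)} = - 4 I - 3 c$
$u = 166$ ($u = -14 + \left(\left(-4\right) \left(-3\right) - -6\right) 10 = -14 + \left(12 + 6\right) 10 = -14 + 18 \cdot 10 = -14 + 180 = 166$)
$C{\left(3,2 \right)} u = 5 \cdot 166 = 830$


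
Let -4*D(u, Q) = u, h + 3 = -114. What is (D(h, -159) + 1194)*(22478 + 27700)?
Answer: 122760477/2 ≈ 6.1380e+7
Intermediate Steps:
h = -117 (h = -3 - 114 = -117)
D(u, Q) = -u/4
(D(h, -159) + 1194)*(22478 + 27700) = (-¼*(-117) + 1194)*(22478 + 27700) = (117/4 + 1194)*50178 = (4893/4)*50178 = 122760477/2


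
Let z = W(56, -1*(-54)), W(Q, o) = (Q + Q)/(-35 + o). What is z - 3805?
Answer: -72183/19 ≈ -3799.1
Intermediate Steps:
W(Q, o) = 2*Q/(-35 + o) (W(Q, o) = (2*Q)/(-35 + o) = 2*Q/(-35 + o))
z = 112/19 (z = 2*56/(-35 - 1*(-54)) = 2*56/(-35 + 54) = 2*56/19 = 2*56*(1/19) = 112/19 ≈ 5.8947)
z - 3805 = 112/19 - 3805 = -72183/19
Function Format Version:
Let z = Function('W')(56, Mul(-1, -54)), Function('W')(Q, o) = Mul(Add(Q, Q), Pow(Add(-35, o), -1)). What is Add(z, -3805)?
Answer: Rational(-72183, 19) ≈ -3799.1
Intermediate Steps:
Function('W')(Q, o) = Mul(2, Q, Pow(Add(-35, o), -1)) (Function('W')(Q, o) = Mul(Mul(2, Q), Pow(Add(-35, o), -1)) = Mul(2, Q, Pow(Add(-35, o), -1)))
z = Rational(112, 19) (z = Mul(2, 56, Pow(Add(-35, Mul(-1, -54)), -1)) = Mul(2, 56, Pow(Add(-35, 54), -1)) = Mul(2, 56, Pow(19, -1)) = Mul(2, 56, Rational(1, 19)) = Rational(112, 19) ≈ 5.8947)
Add(z, -3805) = Add(Rational(112, 19), -3805) = Rational(-72183, 19)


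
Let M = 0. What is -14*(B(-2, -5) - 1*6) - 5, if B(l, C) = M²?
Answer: 79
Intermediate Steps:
B(l, C) = 0 (B(l, C) = 0² = 0)
-14*(B(-2, -5) - 1*6) - 5 = -14*(0 - 1*6) - 5 = -14*(0 - 6) - 5 = -14*(-6) - 5 = 84 - 5 = 79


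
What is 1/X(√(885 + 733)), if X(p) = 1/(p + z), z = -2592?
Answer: -2592 + √1618 ≈ -2551.8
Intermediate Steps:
X(p) = 1/(-2592 + p) (X(p) = 1/(p - 2592) = 1/(-2592 + p))
1/X(√(885 + 733)) = 1/(1/(-2592 + √(885 + 733))) = 1/(1/(-2592 + √1618)) = -2592 + √1618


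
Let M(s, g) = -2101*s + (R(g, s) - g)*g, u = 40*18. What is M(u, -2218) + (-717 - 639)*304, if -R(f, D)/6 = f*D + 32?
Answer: -21258762292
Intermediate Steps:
u = 720
R(f, D) = -192 - 6*D*f (R(f, D) = -6*(f*D + 32) = -6*(D*f + 32) = -6*(32 + D*f) = -192 - 6*D*f)
M(s, g) = -2101*s + g*(-192 - g - 6*g*s) (M(s, g) = -2101*s + ((-192 - 6*s*g) - g)*g = -2101*s + ((-192 - 6*g*s) - g)*g = -2101*s + (-192 - g - 6*g*s)*g = -2101*s + g*(-192 - g - 6*g*s))
M(u, -2218) + (-717 - 639)*304 = (-1*(-2218)**2 - 2101*720 - 6*(-2218)*(32 - 2218*720)) + (-717 - 639)*304 = (-1*4919524 - 1512720 - 6*(-2218)*(32 - 1596960)) - 1356*304 = (-4919524 - 1512720 - 6*(-2218)*(-1596928)) - 412224 = (-4919524 - 1512720 - 21251917824) - 412224 = -21258350068 - 412224 = -21258762292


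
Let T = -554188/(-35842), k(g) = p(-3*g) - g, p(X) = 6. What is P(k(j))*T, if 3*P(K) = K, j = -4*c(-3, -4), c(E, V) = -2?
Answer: -554188/53763 ≈ -10.308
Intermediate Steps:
j = 8 (j = -4*(-2) = 8)
k(g) = 6 - g
P(K) = K/3
T = 277094/17921 (T = -554188*(-1/35842) = 277094/17921 ≈ 15.462)
P(k(j))*T = ((6 - 1*8)/3)*(277094/17921) = ((6 - 8)/3)*(277094/17921) = ((⅓)*(-2))*(277094/17921) = -⅔*277094/17921 = -554188/53763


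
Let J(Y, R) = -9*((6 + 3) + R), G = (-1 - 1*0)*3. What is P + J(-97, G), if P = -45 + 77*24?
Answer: 1749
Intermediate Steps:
G = -3 (G = (-1 + 0)*3 = -1*3 = -3)
P = 1803 (P = -45 + 1848 = 1803)
J(Y, R) = -81 - 9*R (J(Y, R) = -9*(9 + R) = -81 - 9*R)
P + J(-97, G) = 1803 + (-81 - 9*(-3)) = 1803 + (-81 + 27) = 1803 - 54 = 1749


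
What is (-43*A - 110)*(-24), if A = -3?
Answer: -456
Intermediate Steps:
(-43*A - 110)*(-24) = (-43*(-3) - 110)*(-24) = (129 - 110)*(-24) = 19*(-24) = -456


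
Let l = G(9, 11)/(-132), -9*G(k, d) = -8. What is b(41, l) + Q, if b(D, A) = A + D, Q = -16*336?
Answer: -1584497/297 ≈ -5335.0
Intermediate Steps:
G(k, d) = 8/9 (G(k, d) = -1/9*(-8) = 8/9)
l = -2/297 (l = (8/9)/(-132) = (8/9)*(-1/132) = -2/297 ≈ -0.0067340)
Q = -5376
b(41, l) + Q = (-2/297 + 41) - 5376 = 12175/297 - 5376 = -1584497/297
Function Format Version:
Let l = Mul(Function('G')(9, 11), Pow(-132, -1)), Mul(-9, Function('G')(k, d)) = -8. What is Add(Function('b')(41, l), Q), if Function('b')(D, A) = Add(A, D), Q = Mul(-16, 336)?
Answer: Rational(-1584497, 297) ≈ -5335.0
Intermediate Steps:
Function('G')(k, d) = Rational(8, 9) (Function('G')(k, d) = Mul(Rational(-1, 9), -8) = Rational(8, 9))
l = Rational(-2, 297) (l = Mul(Rational(8, 9), Pow(-132, -1)) = Mul(Rational(8, 9), Rational(-1, 132)) = Rational(-2, 297) ≈ -0.0067340)
Q = -5376
Add(Function('b')(41, l), Q) = Add(Add(Rational(-2, 297), 41), -5376) = Add(Rational(12175, 297), -5376) = Rational(-1584497, 297)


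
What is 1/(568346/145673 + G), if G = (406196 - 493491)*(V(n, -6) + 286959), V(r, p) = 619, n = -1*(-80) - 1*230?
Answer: -145673/3656992692157884 ≈ -3.9834e-11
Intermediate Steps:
n = -150 (n = 80 - 230 = -150)
G = -25104121510 (G = (406196 - 493491)*(619 + 286959) = -87295*287578 = -25104121510)
1/(568346/145673 + G) = 1/(568346/145673 - 25104121510) = 1/(-3656992692157884/145673) = -145673/3656992692157884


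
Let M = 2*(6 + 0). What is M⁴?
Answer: 20736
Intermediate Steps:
M = 12 (M = 2*6 = 12)
M⁴ = 12⁴ = 20736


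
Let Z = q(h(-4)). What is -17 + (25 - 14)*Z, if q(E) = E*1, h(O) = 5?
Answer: 38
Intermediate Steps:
q(E) = E
Z = 5
-17 + (25 - 14)*Z = -17 + (25 - 14)*5 = -17 + 11*5 = -17 + 55 = 38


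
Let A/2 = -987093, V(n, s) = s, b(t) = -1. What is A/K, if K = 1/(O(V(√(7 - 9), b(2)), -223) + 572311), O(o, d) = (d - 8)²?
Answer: -1235192902992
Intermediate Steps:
O(o, d) = (-8 + d)²
A = -1974186 (A = 2*(-987093) = -1974186)
K = 1/625672 (K = 1/((-8 - 223)² + 572311) = 1/((-231)² + 572311) = 1/(53361 + 572311) = 1/625672 ≈ 1.5983e-6)
A/K = -1974186/1/625672 = -1974186*625672 = -1235192902992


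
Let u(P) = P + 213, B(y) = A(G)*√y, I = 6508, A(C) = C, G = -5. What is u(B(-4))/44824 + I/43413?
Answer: 300961561/1945944312 - 5*I/22412 ≈ 0.15466 - 0.00022309*I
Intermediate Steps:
B(y) = -5*√y
u(P) = 213 + P
u(B(-4))/44824 + I/43413 = (213 - 10*I)/44824 + 6508/43413 = (213 - 10*I)*(1/44824) + 6508*(1/43413) = (213 - 10*I)*(1/44824) + 6508/43413 = (213/44824 - 5*I/22412) + 6508/43413 = 300961561/1945944312 - 5*I/22412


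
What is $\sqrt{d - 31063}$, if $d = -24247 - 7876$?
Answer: $i \sqrt{63186} \approx 251.37 i$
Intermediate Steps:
$d = -32123$
$\sqrt{d - 31063} = \sqrt{-32123 - 31063} = \sqrt{-63186} = i \sqrt{63186}$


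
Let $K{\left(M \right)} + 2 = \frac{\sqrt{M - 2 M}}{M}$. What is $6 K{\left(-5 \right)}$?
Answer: $-12 - \frac{6 \sqrt{5}}{5} \approx -14.683$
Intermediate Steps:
$K{\left(M \right)} = -2 + \frac{\sqrt{- M}}{M}$ ($K{\left(M \right)} = -2 + \frac{\sqrt{M - 2 M}}{M} = -2 + \frac{\sqrt{- M}}{M}$)
$6 K{\left(-5 \right)} = 6 \left(-2 + \frac{\sqrt{\left(-1\right) \left(-5\right)}}{-5}\right) = 6 \left(-2 - \frac{\sqrt{5}}{5}\right) = -12 - \frac{6 \sqrt{5}}{5}$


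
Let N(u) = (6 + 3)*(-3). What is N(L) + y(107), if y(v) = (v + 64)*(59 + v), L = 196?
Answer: 28359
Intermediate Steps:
y(v) = (59 + v)*(64 + v) (y(v) = (64 + v)*(59 + v) = (59 + v)*(64 + v))
N(u) = -27 (N(u) = 9*(-3) = -27)
N(L) + y(107) = -27 + (3776 + 107² + 123*107) = -27 + (3776 + 11449 + 13161) = -27 + 28386 = 28359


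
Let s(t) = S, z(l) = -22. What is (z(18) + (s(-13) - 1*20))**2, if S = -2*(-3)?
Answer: 1296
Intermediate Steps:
S = 6
s(t) = 6
(z(18) + (s(-13) - 1*20))**2 = (-22 + (6 - 1*20))**2 = (-22 + (6 - 20))**2 = (-22 - 14)**2 = (-36)**2 = 1296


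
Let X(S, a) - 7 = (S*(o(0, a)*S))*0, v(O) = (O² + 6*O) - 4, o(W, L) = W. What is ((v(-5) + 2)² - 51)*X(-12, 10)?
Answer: -14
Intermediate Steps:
v(O) = -4 + O² + 6*O
X(S, a) = 7 (X(S, a) = 7 + (S*(0*S))*0 = 7 + (S*0)*0 = 7 + 0*0 = 7 + 0 = 7)
((v(-5) + 2)² - 51)*X(-12, 10) = (((-4 + (-5)² + 6*(-5)) + 2)² - 51)*7 = (((-4 + 25 - 30) + 2)² - 51)*7 = ((-9 + 2)² - 51)*7 = ((-7)² - 51)*7 = (49 - 51)*7 = -2*7 = -14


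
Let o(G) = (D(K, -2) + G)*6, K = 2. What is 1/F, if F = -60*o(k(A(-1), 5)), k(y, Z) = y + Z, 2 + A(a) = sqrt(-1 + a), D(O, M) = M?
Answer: I/(360*(sqrt(2) - I)) ≈ -0.00092593 + 0.0013095*I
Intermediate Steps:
A(a) = -2 + sqrt(-1 + a)
k(y, Z) = Z + y
o(G) = -12 + 6*G (o(G) = (-2 + G)*6 = -12 + 6*G)
F = -360 - 360*I*sqrt(2) (F = -60*(-12 + 6*(5 + (-2 + sqrt(-1 - 1)))) = -60*(-12 + 6*(5 + (-2 + sqrt(-2)))) = -60*(-12 + 6*(5 + (-2 + I*sqrt(2)))) = -60*(-12 + 6*(3 + I*sqrt(2))) = -60*(-12 + (18 + 6*I*sqrt(2))) = -60*(6 + 6*I*sqrt(2)) = -360 - 360*I*sqrt(2) ≈ -360.0 - 509.12*I)
1/F = 1/(-360 - 360*I*sqrt(2))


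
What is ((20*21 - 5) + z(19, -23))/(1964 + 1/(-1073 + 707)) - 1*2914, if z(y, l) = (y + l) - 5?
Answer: -10317742/3541 ≈ -2913.8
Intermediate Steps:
z(y, l) = -5 + l + y (z(y, l) = (l + y) - 5 = -5 + l + y)
((20*21 - 5) + z(19, -23))/(1964 + 1/(-1073 + 707)) - 1*2914 = ((20*21 - 5) + (-5 - 23 + 19))/(1964 + 1/(-1073 + 707)) - 1*2914 = ((420 - 5) - 9)/(1964 + 1/(-366)) - 2914 = (415 - 9)/(1964 - 1/366) - 2914 = 406/(718823/366) - 2914 = 406*(366/718823) - 2914 = 732/3541 - 2914 = -10317742/3541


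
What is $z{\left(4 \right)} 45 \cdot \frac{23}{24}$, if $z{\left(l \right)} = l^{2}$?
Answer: $690$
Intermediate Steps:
$z{\left(4 \right)} 45 \cdot \frac{23}{24} = 4^{2} \cdot 45 \cdot \frac{23}{24} = 16 \cdot 45 \cdot 23 \cdot \frac{1}{24} = 720 \cdot \frac{23}{24} = 690$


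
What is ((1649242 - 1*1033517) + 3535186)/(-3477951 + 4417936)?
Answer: 4150911/939985 ≈ 4.4159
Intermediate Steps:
((1649242 - 1*1033517) + 3535186)/(-3477951 + 4417936) = ((1649242 - 1033517) + 3535186)/939985 = (615725 + 3535186)*(1/939985) = 4150911*(1/939985) = 4150911/939985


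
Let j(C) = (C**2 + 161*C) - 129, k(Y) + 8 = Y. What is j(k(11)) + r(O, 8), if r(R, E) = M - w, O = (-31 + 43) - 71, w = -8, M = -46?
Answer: 325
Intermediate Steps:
k(Y) = -8 + Y
j(C) = -129 + C**2 + 161*C
O = -59 (O = 12 - 71 = -59)
r(R, E) = -38 (r(R, E) = -46 - 1*(-8) = -46 + 8 = -38)
j(k(11)) + r(O, 8) = (-129 + (-8 + 11)**2 + 161*(-8 + 11)) - 38 = (-129 + 3**2 + 161*3) - 38 = (-129 + 9 + 483) - 38 = 363 - 38 = 325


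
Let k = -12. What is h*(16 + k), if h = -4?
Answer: -16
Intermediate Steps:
h*(16 + k) = -4*(16 - 12) = -4*4 = -16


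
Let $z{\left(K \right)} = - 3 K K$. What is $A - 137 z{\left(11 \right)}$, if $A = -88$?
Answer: $49643$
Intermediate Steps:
$z{\left(K \right)} = - 3 K^{2}$
$A - 137 z{\left(11 \right)} = -88 - 137 \left(- 3 \cdot 11^{2}\right) = -88 - 137 \left(\left(-3\right) 121\right) = -88 - -49731 = -88 + 49731 = 49643$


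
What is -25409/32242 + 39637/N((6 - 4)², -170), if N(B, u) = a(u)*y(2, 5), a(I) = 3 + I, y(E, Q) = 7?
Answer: -186811325/5384414 ≈ -34.695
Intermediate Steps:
N(B, u) = 21 + 7*u (N(B, u) = (3 + u)*7 = 21 + 7*u)
-25409/32242 + 39637/N((6 - 4)², -170) = -25409/32242 + 39637/(21 + 7*(-170)) = -25409*1/32242 + 39637/(21 - 1190) = -25409/32242 + 39637/(-1169) = -25409/32242 + 39637*(-1/1169) = -25409/32242 - 39637/1169 = -186811325/5384414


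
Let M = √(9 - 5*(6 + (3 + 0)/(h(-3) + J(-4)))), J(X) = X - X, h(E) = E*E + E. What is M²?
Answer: -47/2 ≈ -23.500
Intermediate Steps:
h(E) = E + E² (h(E) = E² + E = E + E²)
J(X) = 0
M = I*√94/2 (M = √(9 - 5*(6 + (3 + 0)/(-3*(1 - 3) + 0))) = √(9 - 5*(6 + 3/(-3*(-2) + 0))) = √(9 - 5*(6 + 3/(6 + 0))) = √(9 - 5*(6 + 3/6)) = √(9 - 5*(6 + 3*(⅙))) = √(9 - 5*(6 + ½)) = √(9 - 5*13/2) = √(9 - 65/2) = √(-47/2) = I*√94/2 ≈ 4.8477*I)
M² = (I*√94/2)² = -47/2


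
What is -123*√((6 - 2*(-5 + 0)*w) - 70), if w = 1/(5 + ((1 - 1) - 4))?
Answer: -369*I*√6 ≈ -903.86*I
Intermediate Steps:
w = 1 (w = 1/(5 + (0 - 4)) = 1/(5 - 4) = 1/1 = 1)
-123*√((6 - 2*(-5 + 0)*w) - 70) = -123*√((6 - 2*(-5 + 0)) - 70) = -123*√((6 - (-10)) - 70) = -123*√((6 - 2*(-5)) - 70) = -123*√((6 + 10) - 70) = -123*√(16 - 70) = -369*I*√6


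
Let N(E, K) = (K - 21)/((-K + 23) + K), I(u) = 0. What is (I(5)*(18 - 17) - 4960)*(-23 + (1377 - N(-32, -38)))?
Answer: -154756960/23 ≈ -6.7286e+6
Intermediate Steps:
N(E, K) = -21/23 + K/23 (N(E, K) = (-21 + K)/((23 - K) + K) = (-21 + K)/23 = (-21 + K)*(1/23) = -21/23 + K/23)
(I(5)*(18 - 17) - 4960)*(-23 + (1377 - N(-32, -38))) = (0*(18 - 17) - 4960)*(-23 + (1377 - (-21/23 + (1/23)*(-38)))) = (0*1 - 4960)*(-23 + (1377 - (-21/23 - 38/23))) = (0 - 4960)*(-23 + (1377 - 1*(-59/23))) = -4960*(-23 + (1377 + 59/23)) = -4960*(-23 + 31730/23) = -4960*31201/23 = -154756960/23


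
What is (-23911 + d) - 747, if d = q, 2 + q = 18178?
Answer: -6482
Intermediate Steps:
q = 18176 (q = -2 + 18178 = 18176)
d = 18176
(-23911 + d) - 747 = (-23911 + 18176) - 747 = -5735 - 747 = -6482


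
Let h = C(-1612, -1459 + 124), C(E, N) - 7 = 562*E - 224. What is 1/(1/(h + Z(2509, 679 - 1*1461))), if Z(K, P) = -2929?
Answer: -909090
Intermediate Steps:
C(E, N) = -217 + 562*E (C(E, N) = 7 + (562*E - 224) = 7 + (-224 + 562*E) = -217 + 562*E)
h = -906161 (h = -217 + 562*(-1612) = -217 - 905944 = -906161)
1/(1/(h + Z(2509, 679 - 1*1461))) = 1/(1/(-906161 - 2929)) = 1/(1/(-909090)) = 1/(-1/909090) = -909090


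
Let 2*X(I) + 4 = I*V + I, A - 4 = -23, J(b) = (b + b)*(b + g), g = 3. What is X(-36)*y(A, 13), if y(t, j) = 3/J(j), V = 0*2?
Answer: -15/104 ≈ -0.14423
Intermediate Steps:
J(b) = 2*b*(3 + b) (J(b) = (b + b)*(b + 3) = (2*b)*(3 + b) = 2*b*(3 + b))
V = 0
A = -19 (A = 4 - 23 = -19)
y(t, j) = 3/(2*j*(3 + j)) (y(t, j) = 3/((2*j*(3 + j))) = 3*(1/(2*j*(3 + j))) = 3/(2*j*(3 + j)))
X(I) = -2 + I/2 (X(I) = -2 + (I*0 + I)/2 = -2 + (0 + I)/2 = -2 + I/2)
X(-36)*y(A, 13) = (-2 + (½)*(-36))*((3/2)/(13*(3 + 13))) = (-2 - 18)*((3/2)*(1/13)/16) = -30/(13*16) = -20*3/416 = -15/104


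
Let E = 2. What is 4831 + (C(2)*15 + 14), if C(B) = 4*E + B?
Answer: 4995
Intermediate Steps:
C(B) = 8 + B (C(B) = 4*2 + B = 8 + B)
4831 + (C(2)*15 + 14) = 4831 + ((8 + 2)*15 + 14) = 4831 + (10*15 + 14) = 4831 + (150 + 14) = 4831 + 164 = 4995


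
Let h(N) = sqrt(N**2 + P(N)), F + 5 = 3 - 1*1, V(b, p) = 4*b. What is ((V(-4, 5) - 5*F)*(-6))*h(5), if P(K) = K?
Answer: 6*sqrt(30) ≈ 32.863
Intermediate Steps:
F = -3 (F = -5 + (3 - 1*1) = -5 + (3 - 1) = -5 + 2 = -3)
h(N) = sqrt(N + N**2) (h(N) = sqrt(N**2 + N) = sqrt(N + N**2))
((V(-4, 5) - 5*F)*(-6))*h(5) = ((4*(-4) - 5*(-3))*(-6))*sqrt(5*(1 + 5)) = ((-16 + 15)*(-6))*sqrt(5*6) = (-1*(-6))*sqrt(30) = 6*sqrt(30)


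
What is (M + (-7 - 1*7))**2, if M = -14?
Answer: 784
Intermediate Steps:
(M + (-7 - 1*7))**2 = (-14 + (-7 - 1*7))**2 = (-14 + (-7 - 7))**2 = (-14 - 14)**2 = (-28)**2 = 784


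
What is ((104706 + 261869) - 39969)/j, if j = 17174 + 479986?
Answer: 163303/248580 ≈ 0.65694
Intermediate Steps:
j = 497160
((104706 + 261869) - 39969)/j = ((104706 + 261869) - 39969)/497160 = (366575 - 39969)*(1/497160) = 326606*(1/497160) = 163303/248580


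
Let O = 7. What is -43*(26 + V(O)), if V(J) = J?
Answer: -1419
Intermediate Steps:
-43*(26 + V(O)) = -43*(26 + 7) = -43*33 = -1419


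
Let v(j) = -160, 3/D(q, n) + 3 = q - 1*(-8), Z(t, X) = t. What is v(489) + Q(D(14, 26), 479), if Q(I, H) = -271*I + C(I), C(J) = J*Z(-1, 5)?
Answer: -3856/19 ≈ -202.95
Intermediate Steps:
D(q, n) = 3/(5 + q) (D(q, n) = 3/(-3 + (q - 1*(-8))) = 3/(-3 + (q + 8)) = 3/(-3 + (8 + q)) = 3/(5 + q))
C(J) = -J (C(J) = J*(-1) = -J)
Q(I, H) = -272*I (Q(I, H) = -271*I - I = -272*I)
v(489) + Q(D(14, 26), 479) = -160 - 816/(5 + 14) = -160 - 816/19 = -3856/19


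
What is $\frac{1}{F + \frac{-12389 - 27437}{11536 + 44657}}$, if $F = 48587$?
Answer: $\frac{56193}{2730209465} \approx 2.0582 \cdot 10^{-5}$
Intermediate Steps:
$\frac{1}{F + \frac{-12389 - 27437}{11536 + 44657}} = \frac{1}{48587 + \frac{-12389 - 27437}{11536 + 44657}} = \frac{1}{48587 - \frac{39826}{56193}} = \frac{1}{\frac{2730209465}{56193}} = \frac{56193}{2730209465}$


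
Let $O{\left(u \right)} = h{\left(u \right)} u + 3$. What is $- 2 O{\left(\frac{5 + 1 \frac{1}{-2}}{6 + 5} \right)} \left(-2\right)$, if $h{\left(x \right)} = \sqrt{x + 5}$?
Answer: $12 + \frac{9 \sqrt{2618}}{121} \approx 15.806$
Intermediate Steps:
$h{\left(x \right)} = \sqrt{5 + x}$
$O{\left(u \right)} = 3 + u \sqrt{5 + u}$ ($O{\left(u \right)} = \sqrt{5 + u} u + 3 = u \sqrt{5 + u} + 3 = 3 + u \sqrt{5 + u}$)
$- 2 O{\left(\frac{5 + 1 \frac{1}{-2}}{6 + 5} \right)} \left(-2\right) = - 2 \left(3 + \frac{5 + 1 \frac{1}{-2}}{6 + 5} \sqrt{5 + \frac{5 + 1 \frac{1}{-2}}{6 + 5}}\right) \left(-2\right) = - 2 \left(3 + \frac{5 + 1 \left(- \frac{1}{2}\right)}{11} \sqrt{5 + \frac{5 + 1 \left(- \frac{1}{2}\right)}{11}}\right) \left(-2\right) = - 2 \left(3 + \left(5 - \frac{1}{2}\right) \frac{1}{11} \sqrt{5 + \left(5 - \frac{1}{2}\right) \frac{1}{11}}\right) \left(-2\right) = - 2 \left(3 + \frac{9}{2} \cdot \frac{1}{11} \sqrt{5 + \frac{9}{2} \cdot \frac{1}{11}}\right) \left(-2\right) = - 2 \left(3 + \frac{9 \sqrt{5 + \frac{9}{22}}}{22}\right) \left(-2\right) = - 2 \left(3 + \frac{9 \sqrt{\frac{119}{22}}}{22}\right) \left(-2\right) = - 2 \left(3 + \frac{9 \frac{\sqrt{2618}}{22}}{22}\right) \left(-2\right) = - 2 \left(3 + \frac{9 \sqrt{2618}}{484}\right) \left(-2\right) = \left(-6 - \frac{9 \sqrt{2618}}{242}\right) \left(-2\right) = 12 + \frac{9 \sqrt{2618}}{121}$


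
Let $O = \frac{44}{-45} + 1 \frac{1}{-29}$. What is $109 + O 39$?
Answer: $\frac{30242}{435} \approx 69.522$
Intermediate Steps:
$O = - \frac{1321}{1305}$ ($O = 44 \left(- \frac{1}{45}\right) + 1 \left(- \frac{1}{29}\right) = - \frac{44}{45} - \frac{1}{29} = - \frac{1321}{1305} \approx -1.0123$)
$109 + O 39 = 109 - \frac{17173}{435} = \frac{30242}{435}$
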